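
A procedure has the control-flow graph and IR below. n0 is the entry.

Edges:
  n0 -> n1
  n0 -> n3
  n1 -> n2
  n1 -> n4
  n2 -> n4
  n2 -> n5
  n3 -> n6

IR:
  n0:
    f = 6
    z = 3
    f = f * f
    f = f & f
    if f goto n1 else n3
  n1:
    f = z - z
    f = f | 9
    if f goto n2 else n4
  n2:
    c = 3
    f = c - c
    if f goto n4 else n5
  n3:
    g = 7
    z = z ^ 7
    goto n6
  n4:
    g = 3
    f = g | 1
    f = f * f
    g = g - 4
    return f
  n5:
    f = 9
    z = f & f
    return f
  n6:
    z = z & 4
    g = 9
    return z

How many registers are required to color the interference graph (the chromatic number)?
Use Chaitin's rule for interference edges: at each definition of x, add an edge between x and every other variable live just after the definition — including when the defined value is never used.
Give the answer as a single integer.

Per-block:
  n0: {f,z} / ∅
  n1: {f} / {z}
  n2: {c,f} / ∅
  n3: {g,z} / {z}
  n4: {f,g} / ∅
  n5: {f,z} / ∅
  n6: {g,z} / {z}

Backward fixpoint:
  n0 li=∅ lo={z}
  n1 li={z} lo=∅
  n2 li=∅ lo=∅
  n3 li={z} lo={z}
  n4 li=∅ lo=∅
  n5 li=∅ lo=∅
  n6 li={z} lo=∅

Interfere edges:
  c: ∅
  f: {g,z}
  g: {f,z}
  z: {f,g}

Registers:
  {f,g,z} pairwise interfere (3-clique) ⇒ χ ≥ 3
  assign c→c0 f→c0 g→c1 z→c2 — no edge inside a register ⇒ χ ≤ 3
  χ = 3

Answer: 3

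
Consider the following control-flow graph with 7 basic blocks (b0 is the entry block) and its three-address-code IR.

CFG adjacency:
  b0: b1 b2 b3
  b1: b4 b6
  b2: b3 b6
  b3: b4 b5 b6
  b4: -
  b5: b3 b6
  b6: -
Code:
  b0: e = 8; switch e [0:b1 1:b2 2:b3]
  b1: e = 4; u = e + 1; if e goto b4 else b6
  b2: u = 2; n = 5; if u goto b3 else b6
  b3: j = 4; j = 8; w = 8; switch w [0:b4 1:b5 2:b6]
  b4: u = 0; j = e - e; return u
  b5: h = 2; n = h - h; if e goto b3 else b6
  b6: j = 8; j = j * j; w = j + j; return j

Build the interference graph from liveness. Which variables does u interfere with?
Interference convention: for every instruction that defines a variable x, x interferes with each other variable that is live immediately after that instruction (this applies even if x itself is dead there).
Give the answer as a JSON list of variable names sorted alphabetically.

Answer: ["e", "j", "n"]

Derivation:
Per-block:
  b0: def={e} ue=∅
  b1: def={e,u} ue=∅
  b2: def={n,u} ue=∅
  b3: def={j,w} ue=∅
  b4: def={j,u} ue={e}
  b5: def={h,n} ue={e}
  b6: def={j,w} ue=∅

Backward fixpoint:
  b0: in=∅ out={e}
  b1: in=∅ out={e}
  b2: in={e} out={e}
  b3: in={e} out={e}
  b4: in={e} out=∅
  b5: in={e} out={e}
  b6: in=∅ out=∅

Interference:
  e: {h,j,n,u,w}
  h: {e}
  j: {e,u,w}
  n: {e,u}
  u: {e,j,n}
  w: {e,j}

N(u) = ["e", "j", "n"]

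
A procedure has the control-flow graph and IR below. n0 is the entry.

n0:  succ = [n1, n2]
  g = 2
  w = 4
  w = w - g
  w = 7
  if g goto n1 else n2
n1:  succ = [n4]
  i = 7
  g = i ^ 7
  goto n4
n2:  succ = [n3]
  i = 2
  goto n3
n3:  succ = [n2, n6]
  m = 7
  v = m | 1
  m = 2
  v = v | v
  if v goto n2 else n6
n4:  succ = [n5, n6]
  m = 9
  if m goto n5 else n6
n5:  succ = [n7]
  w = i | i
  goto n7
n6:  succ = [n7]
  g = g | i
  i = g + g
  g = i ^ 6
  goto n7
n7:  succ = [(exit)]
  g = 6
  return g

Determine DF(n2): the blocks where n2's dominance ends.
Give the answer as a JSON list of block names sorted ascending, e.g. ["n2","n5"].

idom tree: n1←n0 n2←n0 n3←n2 n4←n1 n5←n4 n6←n0 n7←n0
Join-block Dom:
  n2: preds {n0,n3}: {n0} ∩ {n0,n2,n3} = {n0}; idom=n0
  n6: preds {n3,n4}: {n0,n2,n3} ∩ {n0,n1,n4} = {n0}; idom=n0
  n7: preds {n5,n6}: {n0,n1,n4,n5} ∩ {n0,n6} = {n0}; idom=n0

DF walk-up:
  join n2 pred n0: · stop@n0
  join n2 pred n3: n3→n2 stop@n0
  join n6 pred n3: n3→n2 stop@n0
  join n6 pred n4: n4→n1 stop@n0
  join n7 pred n5: n5→n4→n1 stop@n0
  join n7 pred n6: n6 stop@n0
  n0: DF=∅
  n1: DF={n6,n7}
  n2: DF={n2,n6}
  n3: DF={n2,n6}
  n4: DF={n6,n7}
  n5: DF={n7}
  n6: DF={n7}
  n7: DF=∅

DF(n2) = ["n2", "n6"]

Answer: ["n2", "n6"]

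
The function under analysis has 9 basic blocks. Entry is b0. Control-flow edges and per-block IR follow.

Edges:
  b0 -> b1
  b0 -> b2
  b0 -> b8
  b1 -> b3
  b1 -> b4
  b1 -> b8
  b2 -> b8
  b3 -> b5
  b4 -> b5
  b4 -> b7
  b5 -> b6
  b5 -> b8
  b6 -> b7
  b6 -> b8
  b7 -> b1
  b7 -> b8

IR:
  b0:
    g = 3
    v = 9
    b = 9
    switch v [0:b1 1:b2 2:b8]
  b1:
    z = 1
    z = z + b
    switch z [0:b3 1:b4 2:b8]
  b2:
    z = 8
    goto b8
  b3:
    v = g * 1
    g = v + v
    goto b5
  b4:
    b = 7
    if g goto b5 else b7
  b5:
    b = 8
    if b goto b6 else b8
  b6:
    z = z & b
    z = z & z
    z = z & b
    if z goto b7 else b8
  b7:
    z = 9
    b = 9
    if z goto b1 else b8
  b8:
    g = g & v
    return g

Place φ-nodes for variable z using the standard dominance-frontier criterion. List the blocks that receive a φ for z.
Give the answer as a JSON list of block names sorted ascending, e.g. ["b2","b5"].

Answer: ["b1", "b7", "b8"]

Analysis:
idom tree: b1←b0 b2←b0 b3←b1 b4←b1 b5←b1 b6←b5 b7←b1 b8←b0
Dom at joins:
  b1: preds {b0,b7}: {b0} ∩ {b0,b1,b7} = {b0}; idom=b0
  b5: preds {b3,b4}: {b0,b1,b3} ∩ {b0,b1,b4} = {b0,b1}; idom=b1
  b7: preds {b4,b6}: {b0,b1,b4} ∩ {b0,b1,b5,b6} = {b0,b1}; idom=b1
  b8: preds {b0,b1,b2,b5,b6,b7}: {b0} ∩ {b0,b1} ∩ {b0,b2} ∩ {b0,b1,b5} ∩ {b0,b1,b5,b6} ∩ {b0,b1,b7} = {b0}; idom=b0

Frontier:
  join b1 pred b0: · stop@b0
  join b1 pred b7: b7→b1 stop@b0
  join b5 pred b3: b3 stop@b1
  join b5 pred b4: b4 stop@b1
  join b7 pred b4: b4 stop@b1
  join b7 pred b6: b6→b5 stop@b1
  join b8 pred b0: · stop@b0
  join b8 pred b1: b1 stop@b0
  join b8 pred b2: b2 stop@b0
  join b8 pred b5: b5→b1 stop@b0
  join b8 pred b6: b6→b5→b1 stop@b0
  join b8 pred b7: b7→b1 stop@b0
  DF(b0)=∅
  DF(b1)={b1,b8}
  DF(b2)={b8}
  DF(b3)={b5}
  DF(b4)={b5,b7}
  DF(b5)={b7,b8}
  DF(b6)={b7,b8}
  DF(b7)={b1,b8}
  DF(b8)=∅

φ for z: defs {b1,b2,b6,b7}
  DF⁺ = {b1,b7,b8}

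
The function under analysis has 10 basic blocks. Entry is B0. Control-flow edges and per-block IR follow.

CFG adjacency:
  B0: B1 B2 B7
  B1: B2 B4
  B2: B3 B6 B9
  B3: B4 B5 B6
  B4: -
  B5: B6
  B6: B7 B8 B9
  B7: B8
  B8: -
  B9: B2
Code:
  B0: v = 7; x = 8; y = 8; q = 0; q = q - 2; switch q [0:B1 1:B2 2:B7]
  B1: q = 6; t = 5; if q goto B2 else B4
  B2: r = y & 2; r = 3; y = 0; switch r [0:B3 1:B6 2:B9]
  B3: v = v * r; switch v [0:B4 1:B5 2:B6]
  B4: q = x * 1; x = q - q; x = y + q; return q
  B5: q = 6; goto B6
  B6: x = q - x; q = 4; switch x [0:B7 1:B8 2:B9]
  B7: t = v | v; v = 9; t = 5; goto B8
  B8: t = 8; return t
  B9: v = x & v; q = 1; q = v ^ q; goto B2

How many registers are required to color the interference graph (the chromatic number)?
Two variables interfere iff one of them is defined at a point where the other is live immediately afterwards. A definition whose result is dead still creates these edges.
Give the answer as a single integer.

Answer: 5

Working:
def/use:
  B0: {q,v,x,y} / ∅
  B1: {q,t} / ∅
  B2: {r,y} / {y}
  B3: {v} / {r,v}
  B4: {q,x} / {x,y}
  B5: {q} / ∅
  B6: {q,x} / {q,x}
  B7: {t,v} / {v}
  B8: {t} / ∅
  B9: {q,v} / {v,x}

Live sets:
  B0 li=∅ lo={q,v,x,y}
  B1 li={v,x,y} lo={q,v,x,y}
  B2 li={q,v,x,y} lo={q,r,v,x,y}
  B3 li={q,r,v,x,y} lo={q,v,x,y}
  B4 li={x,y} lo=∅
  B5 li={v,x,y} lo={q,v,x,y}
  B6 li={q,v,x,y} lo={v,x,y}
  B7 li={v} lo=∅
  B8 li=∅ lo=∅
  B9 li={v,x,y} lo={q,v,x,y}

Conflict graph:
  q: {r,t,v,x,y}
  r: {q,v,x,y}
  t: {q,v,x,y}
  v: {q,r,t,x,y}
  x: {q,r,t,v,y}
  y: {q,r,t,v,x}

Registers:
  {q,r,v,x,y} pairwise interfere (5-clique) ⇒ χ ≥ 5
  5-colouring: r0={q}  r1={v}  r2={x}  r3={y}  r4={r,t}
  χ = 5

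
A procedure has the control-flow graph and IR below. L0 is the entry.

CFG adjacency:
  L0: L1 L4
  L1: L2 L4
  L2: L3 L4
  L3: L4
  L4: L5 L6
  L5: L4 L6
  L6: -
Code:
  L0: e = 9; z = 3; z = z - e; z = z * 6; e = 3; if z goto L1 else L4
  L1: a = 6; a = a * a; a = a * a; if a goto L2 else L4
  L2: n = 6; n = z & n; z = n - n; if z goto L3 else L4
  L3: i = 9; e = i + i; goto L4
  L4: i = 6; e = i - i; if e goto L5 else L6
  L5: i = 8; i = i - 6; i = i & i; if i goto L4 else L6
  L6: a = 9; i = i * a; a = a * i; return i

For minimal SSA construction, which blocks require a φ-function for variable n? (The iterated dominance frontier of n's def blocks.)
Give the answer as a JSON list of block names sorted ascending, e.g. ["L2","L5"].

idom tree: L1←L0 L2←L1 L3←L2 L4←L0 L5←L4 L6←L4
Dom∩ at merges:
  L4: preds {L0,L1,L2,L3,L5}: {L0} ∩ {L0,L1} ∩ {L0,L1,L2} ∩ {L0,L1,L2,L3} ∩ {L0,L4,L5} = {L0}; idom=L0
  L6: preds {L4,L5}: {L0,L4} ∩ {L0,L4,L5} = {L0,L4}; idom=L4

Frontier:
  L4←L0: walk · to L0
  L4←L1: walk L1 to L0
  L4←L2: walk L2→L1 to L0
  L4←L3: walk L3→L2→L1 to L0
  L4←L5: walk L5→L4 to L0
  L6←L4: walk · to L4
  L6←L5: walk L5 to L4
  L0 → ∅
  L1 → {L4}
  L2 → {L4}
  L3 → {L4}
  L4 → {L4}
  L5 → {L4,L6}
  L6 → ∅

φ for n: defs {L2}
  DF⁺ = {L4}

Answer: ["L4"]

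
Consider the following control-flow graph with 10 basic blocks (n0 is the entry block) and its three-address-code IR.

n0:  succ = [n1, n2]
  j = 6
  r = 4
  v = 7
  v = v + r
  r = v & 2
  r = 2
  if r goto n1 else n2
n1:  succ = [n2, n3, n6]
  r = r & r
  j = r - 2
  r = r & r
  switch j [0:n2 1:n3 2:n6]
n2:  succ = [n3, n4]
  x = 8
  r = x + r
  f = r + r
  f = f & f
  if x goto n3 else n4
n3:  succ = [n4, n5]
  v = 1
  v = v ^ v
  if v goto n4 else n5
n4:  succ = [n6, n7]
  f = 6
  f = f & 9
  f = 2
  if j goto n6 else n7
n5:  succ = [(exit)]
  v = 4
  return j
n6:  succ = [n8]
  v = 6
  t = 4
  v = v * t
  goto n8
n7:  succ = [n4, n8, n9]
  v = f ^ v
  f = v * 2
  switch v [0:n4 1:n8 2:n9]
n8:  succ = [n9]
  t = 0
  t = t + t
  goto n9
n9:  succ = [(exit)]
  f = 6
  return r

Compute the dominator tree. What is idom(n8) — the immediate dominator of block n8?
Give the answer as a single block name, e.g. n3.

Answer: n0

Working:
idom tree: n1←n0 n2←n0 n3←n0 n4←n0 n5←n3 n6←n0 n7←n4 n8←n0 n9←n0
Join-block Dom:
  n2: preds {n0,n1}: {n0} ∩ {n0,n1} = {n0}; idom=n0
  n3: preds {n1,n2}: {n0,n1} ∩ {n0,n2} = {n0}; idom=n0
  n4: preds {n2,n3,n7}: {n0,n2} ∩ {n0,n3} ∩ {n0,n4,n7} = {n0}; idom=n0
  n6: preds {n1,n4}: {n0,n1} ∩ {n0,n4} = {n0}; idom=n0
  n8: preds {n6,n7}: {n0,n6} ∩ {n0,n4,n7} = {n0}; idom=n0
  n9: preds {n7,n8}: {n0,n4,n7} ∩ {n0,n8} = {n0}; idom=n0

idom(n8) = n0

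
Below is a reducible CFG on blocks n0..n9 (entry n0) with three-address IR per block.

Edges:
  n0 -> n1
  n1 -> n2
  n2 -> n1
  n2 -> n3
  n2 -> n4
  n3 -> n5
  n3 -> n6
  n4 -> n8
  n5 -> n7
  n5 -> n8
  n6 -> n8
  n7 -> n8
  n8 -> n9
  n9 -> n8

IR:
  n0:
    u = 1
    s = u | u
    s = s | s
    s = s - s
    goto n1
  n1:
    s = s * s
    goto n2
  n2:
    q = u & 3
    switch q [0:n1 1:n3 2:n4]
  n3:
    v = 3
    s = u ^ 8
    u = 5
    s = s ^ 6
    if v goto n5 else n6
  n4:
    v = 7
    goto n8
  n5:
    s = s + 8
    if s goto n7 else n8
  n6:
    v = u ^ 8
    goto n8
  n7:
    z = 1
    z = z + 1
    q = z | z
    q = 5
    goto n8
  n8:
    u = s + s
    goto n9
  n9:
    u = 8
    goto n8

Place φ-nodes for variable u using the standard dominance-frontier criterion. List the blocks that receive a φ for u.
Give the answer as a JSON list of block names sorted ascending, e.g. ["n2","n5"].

idom tree: n1←n0 n2←n1 n3←n2 n4←n2 n5←n3 n6←n3 n7←n5 n8←n2 n9←n8
Dom∩ at merges:
  n1: preds {n0,n2}: {n0} ∩ {n0,n1,n2} = {n0}; idom=n0
  n8: preds {n4,n5,n6,n7,n9}: {n0,n1,n2,n4} ∩ {n0,n1,n2,n3,n5} ∩ {n0,n1,n2,n3,n6} ∩ {n0,n1,n2,n3,n5,n7} ∩ {n0,n1,n2,n8,n9} = {n0,n1,n2}; idom=n2

Frontier:
  join n1 pred n0: · stop@n0
  join n1 pred n2: n2→n1 stop@n0
  join n8 pred n4: n4 stop@n2
  join n8 pred n5: n5→n3 stop@n2
  join n8 pred n6: n6→n3 stop@n2
  join n8 pred n7: n7→n5→n3 stop@n2
  join n8 pred n9: n9→n8 stop@n2
  n0: DF=∅
  n1: DF={n1}
  n2: DF={n1}
  n3: DF={n8}
  n4: DF={n8}
  n5: DF={n8}
  n6: DF={n8}
  n7: DF={n8}
  n8: DF={n8}
  n9: DF={n8}

φ for u: defs {n0,n3,n8,n9}
  DF⁺ = {n8}

Answer: ["n8"]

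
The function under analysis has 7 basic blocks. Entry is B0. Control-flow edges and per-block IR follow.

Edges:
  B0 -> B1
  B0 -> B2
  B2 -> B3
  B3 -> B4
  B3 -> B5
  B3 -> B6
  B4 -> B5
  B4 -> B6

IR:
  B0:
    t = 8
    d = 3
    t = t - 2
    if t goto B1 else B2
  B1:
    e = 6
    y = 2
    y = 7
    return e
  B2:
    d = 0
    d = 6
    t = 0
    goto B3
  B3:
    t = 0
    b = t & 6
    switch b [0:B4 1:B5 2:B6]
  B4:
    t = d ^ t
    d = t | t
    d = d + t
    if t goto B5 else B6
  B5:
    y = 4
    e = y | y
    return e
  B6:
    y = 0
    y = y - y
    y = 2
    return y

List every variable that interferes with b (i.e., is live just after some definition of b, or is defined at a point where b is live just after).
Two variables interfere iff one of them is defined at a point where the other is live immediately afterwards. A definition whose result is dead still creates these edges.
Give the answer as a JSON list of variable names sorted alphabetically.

def/use:
  B0: {d,t} / ∅
  B1: {e,y} / ∅
  B2: {d,t} / ∅
  B3: {b,t} / ∅
  B4: {d,t} / {d,t}
  B5: {e,y} / ∅
  B6: {y} / ∅

Backward fixpoint:
  live B0: ∅→∅
  live B1: ∅→∅
  live B2: ∅→{d}
  live B3: {d}→{d,t}
  live B4: {d,t}→∅
  live B5: ∅→∅
  live B6: ∅→∅

Conflict graph:
  b↔{d,t}
  d↔{b,t}
  e↔{y}
  t↔{b,d}
  y↔{e}

N(b) = ["d", "t"]

Answer: ["d", "t"]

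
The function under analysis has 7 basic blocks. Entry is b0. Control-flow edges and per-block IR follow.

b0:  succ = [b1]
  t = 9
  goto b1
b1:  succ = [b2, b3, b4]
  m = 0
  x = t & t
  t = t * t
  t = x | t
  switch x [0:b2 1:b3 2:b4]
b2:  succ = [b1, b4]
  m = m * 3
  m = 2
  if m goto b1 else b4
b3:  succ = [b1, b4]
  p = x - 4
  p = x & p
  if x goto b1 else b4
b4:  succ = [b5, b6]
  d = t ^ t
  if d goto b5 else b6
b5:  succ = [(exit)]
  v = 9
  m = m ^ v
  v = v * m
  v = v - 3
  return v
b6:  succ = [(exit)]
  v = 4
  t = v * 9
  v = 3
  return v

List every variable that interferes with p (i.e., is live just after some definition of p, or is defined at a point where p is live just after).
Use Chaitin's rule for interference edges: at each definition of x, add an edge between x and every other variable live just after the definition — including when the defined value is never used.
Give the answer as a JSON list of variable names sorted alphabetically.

Answer: ["m", "t", "x"]

Working:
def/use:
  b0: {t} / ∅
  b1: {m,t,x} / {t}
  b2: {m} / {m}
  b3: {p} / {x}
  b4: {d} / {t}
  b5: {m,v} / {m}
  b6: {t,v} / ∅

Backward fixpoint:
  live b0: ∅→{t}
  live b1: {t}→{m,t,x}
  live b2: {m,t}→{m,t}
  live b3: {m,t,x}→{m,t}
  live b4: {m,t}→{m}
  live b5: {m}→∅
  live b6: ∅→∅

Interfere edges:
  d↔{m}
  m↔{d,p,t,v,x}
  p↔{m,t,x}
  t↔{m,p,x}
  v↔{m}
  x↔{m,p,t}

N(p) = ["m", "t", "x"]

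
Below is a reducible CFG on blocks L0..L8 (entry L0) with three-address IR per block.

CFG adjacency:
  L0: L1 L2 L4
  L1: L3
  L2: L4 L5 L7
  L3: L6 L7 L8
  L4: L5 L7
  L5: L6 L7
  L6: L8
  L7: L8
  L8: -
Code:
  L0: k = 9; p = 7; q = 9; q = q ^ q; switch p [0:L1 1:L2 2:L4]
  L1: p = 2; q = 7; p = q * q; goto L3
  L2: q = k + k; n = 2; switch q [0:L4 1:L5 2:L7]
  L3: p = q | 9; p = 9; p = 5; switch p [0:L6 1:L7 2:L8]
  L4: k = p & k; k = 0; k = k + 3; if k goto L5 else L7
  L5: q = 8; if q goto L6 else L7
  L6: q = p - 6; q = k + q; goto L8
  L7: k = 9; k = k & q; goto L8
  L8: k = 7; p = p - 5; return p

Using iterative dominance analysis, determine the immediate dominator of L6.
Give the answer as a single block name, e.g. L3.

idom tree: L1←L0 L2←L0 L3←L1 L4←L0 L5←L0 L6←L0 L7←L0 L8←L0
Dom∩ at merges:
  L4: preds {L0,L2}: {L0} ∩ {L0,L2} = {L0}; idom=L0
  L5: preds {L2,L4}: {L0,L2} ∩ {L0,L4} = {L0}; idom=L0
  L6: preds {L3,L5}: {L0,L1,L3} ∩ {L0,L5} = {L0}; idom=L0
  L7: preds {L2,L3,L4,L5}: {L0,L2} ∩ {L0,L1,L3} ∩ {L0,L4} ∩ {L0,L5} = {L0}; idom=L0
  L8: preds {L3,L6,L7}: {L0,L1,L3} ∩ {L0,L6} ∩ {L0,L7} = {L0}; idom=L0

idom(L6) = L0

Answer: L0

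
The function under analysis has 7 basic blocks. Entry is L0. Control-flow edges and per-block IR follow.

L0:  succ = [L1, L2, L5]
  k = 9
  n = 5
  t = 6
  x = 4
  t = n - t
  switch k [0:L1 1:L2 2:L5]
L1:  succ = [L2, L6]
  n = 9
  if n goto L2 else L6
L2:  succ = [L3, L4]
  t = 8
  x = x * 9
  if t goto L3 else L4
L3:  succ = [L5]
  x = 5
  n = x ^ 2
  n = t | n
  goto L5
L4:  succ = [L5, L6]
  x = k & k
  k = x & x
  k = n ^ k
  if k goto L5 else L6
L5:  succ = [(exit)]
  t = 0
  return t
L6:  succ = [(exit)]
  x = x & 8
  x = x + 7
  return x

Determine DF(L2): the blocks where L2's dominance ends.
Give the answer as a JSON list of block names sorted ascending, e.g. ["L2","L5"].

idom tree: L1←L0 L2←L0 L3←L2 L4←L2 L5←L0 L6←L0
Dom at joins:
  L2: preds {L0,L1}: {L0} ∩ {L0,L1} = {L0}; idom=L0
  L5: preds {L0,L3,L4}: {L0} ∩ {L0,L2,L3} ∩ {L0,L2,L4} = {L0}; idom=L0
  L6: preds {L1,L4}: {L0,L1} ∩ {L0,L2,L4} = {L0}; idom=L0

DF derivation:
  join L2 pred L0: · stop@L0
  join L2 pred L1: L1 stop@L0
  join L5 pred L0: · stop@L0
  join L5 pred L3: L3→L2 stop@L0
  join L5 pred L4: L4→L2 stop@L0
  join L6 pred L1: L1 stop@L0
  join L6 pred L4: L4→L2 stop@L0
  L0 → ∅
  L1 → {L2,L6}
  L2 → {L5,L6}
  L3 → {L5}
  L4 → {L5,L6}
  L5 → ∅
  L6 → ∅

DF(L2) = ["L5", "L6"]

Answer: ["L5", "L6"]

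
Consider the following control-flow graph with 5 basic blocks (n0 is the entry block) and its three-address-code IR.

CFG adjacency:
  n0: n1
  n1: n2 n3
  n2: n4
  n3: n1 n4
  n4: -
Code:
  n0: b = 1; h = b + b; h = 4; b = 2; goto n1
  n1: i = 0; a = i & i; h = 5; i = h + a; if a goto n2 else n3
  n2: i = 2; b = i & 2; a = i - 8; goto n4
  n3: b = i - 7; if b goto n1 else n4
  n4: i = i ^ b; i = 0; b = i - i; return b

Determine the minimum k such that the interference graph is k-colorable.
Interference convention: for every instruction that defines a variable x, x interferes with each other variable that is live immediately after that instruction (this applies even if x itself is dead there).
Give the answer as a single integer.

def/use:
  n0: def={b,h} ue=∅
  n1: def={a,h,i} ue=∅
  n2: def={a,b,i} ue=∅
  n3: def={b} ue={i}
  n4: def={b,i} ue={b,i}

Backward fixpoint:
  live n0: ∅→∅
  live n1: ∅→{i}
  live n2: ∅→{b,i}
  live n3: {i}→{b,i}
  live n4: {b,i}→∅

Interference:
  a — {b,h,i}
  b — {a,i}
  h — {a}
  i — {a,b}

Registers:
  lower bound: {a,b,i} mutually conflict ⇒ χ ≥ 3
  3-colouring: R0={a}  R1={b,h}  R2={i}
  χ = 3

Answer: 3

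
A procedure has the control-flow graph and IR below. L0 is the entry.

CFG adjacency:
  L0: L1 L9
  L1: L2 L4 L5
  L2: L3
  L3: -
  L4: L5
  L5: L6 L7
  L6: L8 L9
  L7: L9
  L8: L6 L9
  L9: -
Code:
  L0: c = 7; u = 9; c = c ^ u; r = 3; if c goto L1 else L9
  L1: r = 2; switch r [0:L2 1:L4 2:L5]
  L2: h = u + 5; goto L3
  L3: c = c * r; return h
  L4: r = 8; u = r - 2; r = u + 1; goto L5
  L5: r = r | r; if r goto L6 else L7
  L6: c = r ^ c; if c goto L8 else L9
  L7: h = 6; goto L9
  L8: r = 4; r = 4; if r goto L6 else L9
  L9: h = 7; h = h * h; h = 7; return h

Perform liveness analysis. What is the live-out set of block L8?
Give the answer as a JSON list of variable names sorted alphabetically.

def/use:
  L0 def {c,r,u} use ∅
  L1 def {r} use ∅
  L2 def {h} use {u}
  L3 def {c} use {c,h,r}
  L4 def {r,u} use ∅
  L5 def {r} use {r}
  L6 def {c} use {c,r}
  L7 def {h} use ∅
  L8 def {r} use ∅
  L9 def {h} use ∅

Backward fixpoint:
  live L0: ∅→{c,u}
  live L1: {c,u}→{c,r,u}
  live L2: {c,r,u}→{c,h,r}
  live L3: {c,h,r}→∅
  live L4: {c}→{c,r}
  live L5: {c,r}→{c,r}
  live L6: {c,r}→{c}
  live L7: ∅→∅
  live L8: {c}→{c,r}
  live L9: ∅→∅

live-out(L8) = ["c", "r"]

Answer: ["c", "r"]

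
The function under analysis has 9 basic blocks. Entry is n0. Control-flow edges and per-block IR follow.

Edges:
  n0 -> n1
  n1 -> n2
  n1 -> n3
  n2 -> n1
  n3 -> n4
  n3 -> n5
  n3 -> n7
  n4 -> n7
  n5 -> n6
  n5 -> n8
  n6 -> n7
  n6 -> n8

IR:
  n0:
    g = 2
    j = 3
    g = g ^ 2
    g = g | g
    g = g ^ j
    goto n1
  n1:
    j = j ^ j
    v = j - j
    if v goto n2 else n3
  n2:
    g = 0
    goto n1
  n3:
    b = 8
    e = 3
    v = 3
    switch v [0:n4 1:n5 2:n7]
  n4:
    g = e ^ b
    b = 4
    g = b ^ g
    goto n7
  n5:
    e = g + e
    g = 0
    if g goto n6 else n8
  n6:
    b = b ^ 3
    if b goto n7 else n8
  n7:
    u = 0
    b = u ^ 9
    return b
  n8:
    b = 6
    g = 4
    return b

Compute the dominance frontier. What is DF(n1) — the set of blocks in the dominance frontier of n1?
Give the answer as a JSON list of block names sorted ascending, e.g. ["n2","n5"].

Answer: ["n1"]

Derivation:
idom tree: n1←n0 n2←n1 n3←n1 n4←n3 n5←n3 n6←n5 n7←n3 n8←n5
Dom∩ at merges:
  n1: preds {n0,n2}: {n0} ∩ {n0,n1,n2} = {n0}; idom=n0
  n7: preds {n3,n4,n6}: {n0,n1,n3} ∩ {n0,n1,n3,n4} ∩ {n0,n1,n3,n5,n6} = {n0,n1,n3}; idom=n3
  n8: preds {n5,n6}: {n0,n1,n3,n5} ∩ {n0,n1,n3,n5,n6} = {n0,n1,n3,n5}; idom=n5

DF walk-up:
  n1←n0: walk · to n0
  n1←n2: walk n2→n1 to n0
  n7←n3: walk · to n3
  n7←n4: walk n4 to n3
  n7←n6: walk n6→n5 to n3
  n8←n5: walk · to n5
  n8←n6: walk n6 to n5
  n0: DF=∅
  n1: DF={n1}
  n2: DF={n1}
  n3: DF=∅
  n4: DF={n7}
  n5: DF={n7}
  n6: DF={n7,n8}
  n7: DF=∅
  n8: DF=∅

DF(n1) = ["n1"]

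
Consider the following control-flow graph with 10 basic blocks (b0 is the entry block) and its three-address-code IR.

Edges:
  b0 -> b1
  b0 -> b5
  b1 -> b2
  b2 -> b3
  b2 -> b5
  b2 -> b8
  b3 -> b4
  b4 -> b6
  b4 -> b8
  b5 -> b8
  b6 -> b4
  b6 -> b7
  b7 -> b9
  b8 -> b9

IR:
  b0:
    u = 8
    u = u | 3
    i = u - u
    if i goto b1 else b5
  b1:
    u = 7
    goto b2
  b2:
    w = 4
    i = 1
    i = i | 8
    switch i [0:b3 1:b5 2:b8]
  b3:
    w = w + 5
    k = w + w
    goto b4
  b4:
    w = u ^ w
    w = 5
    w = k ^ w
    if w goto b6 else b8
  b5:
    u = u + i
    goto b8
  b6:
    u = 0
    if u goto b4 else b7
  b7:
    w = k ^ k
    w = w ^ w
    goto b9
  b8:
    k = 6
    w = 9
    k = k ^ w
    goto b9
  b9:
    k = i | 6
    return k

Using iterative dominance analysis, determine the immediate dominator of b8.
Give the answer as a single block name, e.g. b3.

idom tree: b1←b0 b2←b1 b3←b2 b4←b3 b5←b0 b6←b4 b7←b6 b8←b0 b9←b0
Join-block Dom:
  b4: preds {b3,b6}: {b0,b1,b2,b3} ∩ {b0,b1,b2,b3,b4,b6} = {b0,b1,b2,b3}; idom=b3
  b5: preds {b0,b2}: {b0} ∩ {b0,b1,b2} = {b0}; idom=b0
  b8: preds {b2,b4,b5}: {b0,b1,b2} ∩ {b0,b1,b2,b3,b4} ∩ {b0,b5} = {b0}; idom=b0
  b9: preds {b7,b8}: {b0,b1,b2,b3,b4,b6,b7} ∩ {b0,b8} = {b0}; idom=b0

idom(b8) = b0

Answer: b0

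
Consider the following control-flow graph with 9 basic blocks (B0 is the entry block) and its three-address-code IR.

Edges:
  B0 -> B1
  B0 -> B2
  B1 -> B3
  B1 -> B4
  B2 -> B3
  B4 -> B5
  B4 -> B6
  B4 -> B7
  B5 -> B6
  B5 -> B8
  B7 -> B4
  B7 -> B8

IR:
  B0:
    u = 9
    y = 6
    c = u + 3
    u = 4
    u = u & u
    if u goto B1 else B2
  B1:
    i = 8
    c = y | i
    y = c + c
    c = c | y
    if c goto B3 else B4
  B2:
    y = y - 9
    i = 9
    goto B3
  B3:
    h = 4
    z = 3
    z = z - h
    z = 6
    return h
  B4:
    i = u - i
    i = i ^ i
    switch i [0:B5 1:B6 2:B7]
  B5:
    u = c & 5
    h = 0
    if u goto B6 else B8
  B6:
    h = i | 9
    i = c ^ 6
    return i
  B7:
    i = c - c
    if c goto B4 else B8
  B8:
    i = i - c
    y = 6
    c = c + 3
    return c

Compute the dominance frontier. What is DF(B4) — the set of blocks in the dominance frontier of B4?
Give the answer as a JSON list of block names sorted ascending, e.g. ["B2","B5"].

Answer: ["B4"]

Derivation:
idom tree: B1←B0 B2←B0 B3←B0 B4←B1 B5←B4 B6←B4 B7←B4 B8←B4
Dom∩ at merges:
  B3: preds {B1,B2}: {B0,B1} ∩ {B0,B2} = {B0}; idom=B0
  B4: preds {B1,B7}: {B0,B1} ∩ {B0,B1,B4,B7} = {B0,B1}; idom=B1
  B6: preds {B4,B5}: {B0,B1,B4} ∩ {B0,B1,B4,B5} = {B0,B1,B4}; idom=B4
  B8: preds {B5,B7}: {B0,B1,B4,B5} ∩ {B0,B1,B4,B7} = {B0,B1,B4}; idom=B4

DF derivation:
  join B3 pred B1: B1 stop@B0
  join B3 pred B2: B2 stop@B0
  join B4 pred B1: · stop@B1
  join B4 pred B7: B7→B4 stop@B1
  join B6 pred B4: · stop@B4
  join B6 pred B5: B5 stop@B4
  join B8 pred B5: B5 stop@B4
  join B8 pred B7: B7 stop@B4
  DF(B0)=∅
  DF(B1)={B3}
  DF(B2)={B3}
  DF(B3)=∅
  DF(B4)={B4}
  DF(B5)={B6,B8}
  DF(B6)=∅
  DF(B7)={B4,B8}
  DF(B8)=∅

DF(B4) = ["B4"]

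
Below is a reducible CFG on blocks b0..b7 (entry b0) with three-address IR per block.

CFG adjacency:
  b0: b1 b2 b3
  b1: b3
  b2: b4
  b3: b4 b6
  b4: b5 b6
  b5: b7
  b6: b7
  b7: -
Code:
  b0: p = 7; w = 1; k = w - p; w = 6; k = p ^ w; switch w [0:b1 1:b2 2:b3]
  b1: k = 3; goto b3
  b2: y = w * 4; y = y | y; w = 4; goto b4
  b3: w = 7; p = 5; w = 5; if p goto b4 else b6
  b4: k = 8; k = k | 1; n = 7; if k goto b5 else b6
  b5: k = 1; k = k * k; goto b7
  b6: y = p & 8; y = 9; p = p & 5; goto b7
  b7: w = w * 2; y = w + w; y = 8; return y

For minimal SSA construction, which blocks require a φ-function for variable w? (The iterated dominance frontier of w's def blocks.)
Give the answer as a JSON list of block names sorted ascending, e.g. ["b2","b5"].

Answer: ["b4", "b6", "b7"]

Working:
idom tree: b1←b0 b2←b0 b3←b0 b4←b0 b5←b4 b6←b0 b7←b0
Join-block Dom:
  b3: preds {b0,b1}: {b0} ∩ {b0,b1} = {b0}; idom=b0
  b4: preds {b2,b3}: {b0,b2} ∩ {b0,b3} = {b0}; idom=b0
  b6: preds {b3,b4}: {b0,b3} ∩ {b0,b4} = {b0}; idom=b0
  b7: preds {b5,b6}: {b0,b4,b5} ∩ {b0,b6} = {b0}; idom=b0

DF walk-up:
  b3←b0: walk · to b0
  b3←b1: walk b1 to b0
  b4←b2: walk b2 to b0
  b4←b3: walk b3 to b0
  b6←b3: walk b3 to b0
  b6←b4: walk b4 to b0
  b7←b5: walk b5→b4 to b0
  b7←b6: walk b6 to b0
  DF(b0)=∅
  DF(b1)={b3}
  DF(b2)={b4}
  DF(b3)={b4,b6}
  DF(b4)={b6,b7}
  DF(b5)={b7}
  DF(b6)={b7}
  DF(b7)=∅

φ for w: defs {b0,b2,b3,b7}
  DF⁺ = {b4,b6,b7}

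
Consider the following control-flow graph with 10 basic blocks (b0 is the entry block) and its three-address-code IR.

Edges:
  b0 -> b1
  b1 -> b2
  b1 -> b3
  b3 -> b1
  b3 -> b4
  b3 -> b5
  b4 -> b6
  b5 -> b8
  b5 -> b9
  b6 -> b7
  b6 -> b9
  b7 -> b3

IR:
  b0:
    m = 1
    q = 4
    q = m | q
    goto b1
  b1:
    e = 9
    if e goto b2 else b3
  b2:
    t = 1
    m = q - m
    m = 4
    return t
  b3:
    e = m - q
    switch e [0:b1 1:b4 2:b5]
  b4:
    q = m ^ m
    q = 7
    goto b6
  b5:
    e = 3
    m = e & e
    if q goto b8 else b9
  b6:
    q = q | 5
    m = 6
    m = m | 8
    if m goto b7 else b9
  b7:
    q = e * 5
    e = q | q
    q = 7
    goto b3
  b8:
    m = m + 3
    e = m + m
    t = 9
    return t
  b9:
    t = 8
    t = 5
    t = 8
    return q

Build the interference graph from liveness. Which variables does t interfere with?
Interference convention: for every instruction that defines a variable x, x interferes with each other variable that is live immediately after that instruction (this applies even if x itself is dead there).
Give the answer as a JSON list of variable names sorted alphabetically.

Answer: ["m", "q"]

Derivation:
def/use:
  b0 def {m,q} use ∅
  b1 def {e} use ∅
  b2 def {m,t} use {m,q}
  b3 def {e} use {m,q}
  b4 def {q} use {m}
  b5 def {e,m} use {q}
  b6 def {m,q} use {q}
  b7 def {e,q} use {e}
  b8 def {e,m,t} use {m}
  b9 def {t} use {q}

Backward fixpoint:
  b0: in=∅ out={m,q}
  b1: in={m,q} out={m,q}
  b2: in={m,q} out=∅
  b3: in={m,q} out={e,m,q}
  b4: in={e,m} out={e,q}
  b5: in={q} out={m,q}
  b6: in={e,q} out={e,m,q}
  b7: in={e,m} out={m,q}
  b8: in={m} out=∅
  b9: in={q} out=∅

Conflict graph:
  e↔{m,q}
  m↔{e,q,t}
  q↔{e,m,t}
  t↔{m,q}

N(t) = ["m", "q"]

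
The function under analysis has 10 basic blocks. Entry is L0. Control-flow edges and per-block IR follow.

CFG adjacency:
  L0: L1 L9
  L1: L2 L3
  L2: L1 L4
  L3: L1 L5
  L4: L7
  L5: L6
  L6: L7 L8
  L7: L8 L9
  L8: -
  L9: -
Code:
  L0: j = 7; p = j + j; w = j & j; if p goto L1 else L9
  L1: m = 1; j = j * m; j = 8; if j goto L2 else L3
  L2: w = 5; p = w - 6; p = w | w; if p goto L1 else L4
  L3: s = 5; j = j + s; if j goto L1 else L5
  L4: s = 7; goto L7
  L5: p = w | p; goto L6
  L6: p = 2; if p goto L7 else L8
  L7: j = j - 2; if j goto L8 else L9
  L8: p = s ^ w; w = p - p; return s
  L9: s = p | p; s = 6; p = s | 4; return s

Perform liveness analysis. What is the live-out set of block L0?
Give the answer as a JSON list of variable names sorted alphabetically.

Answer: ["j", "p", "w"]

Working:
Block summaries:
  L0: def={j,p,w} ue=∅
  L1: def={j,m} ue={j}
  L2: def={p,w} ue=∅
  L3: def={j,s} ue={j}
  L4: def={s} ue=∅
  L5: def={p} ue={p,w}
  L6: def={p} ue=∅
  L7: def={j} ue={j}
  L8: def={p,w} ue={s,w}
  L9: def={p,s} ue={p}

Live sets:
  L0 li=∅ lo={j,p,w}
  L1 li={j,p,w} lo={j,p,w}
  L2 li={j} lo={j,p,w}
  L3 li={j,p,w} lo={j,p,s,w}
  L4 li={j,p,w} lo={j,p,s,w}
  L5 li={j,p,s,w} lo={j,s,w}
  L6 li={j,s,w} lo={j,p,s,w}
  L7 li={j,p,s,w} lo={p,s,w}
  L8 li={s,w} lo=∅
  L9 li={p} lo=∅

live-out(L0) = ["j", "p", "w"]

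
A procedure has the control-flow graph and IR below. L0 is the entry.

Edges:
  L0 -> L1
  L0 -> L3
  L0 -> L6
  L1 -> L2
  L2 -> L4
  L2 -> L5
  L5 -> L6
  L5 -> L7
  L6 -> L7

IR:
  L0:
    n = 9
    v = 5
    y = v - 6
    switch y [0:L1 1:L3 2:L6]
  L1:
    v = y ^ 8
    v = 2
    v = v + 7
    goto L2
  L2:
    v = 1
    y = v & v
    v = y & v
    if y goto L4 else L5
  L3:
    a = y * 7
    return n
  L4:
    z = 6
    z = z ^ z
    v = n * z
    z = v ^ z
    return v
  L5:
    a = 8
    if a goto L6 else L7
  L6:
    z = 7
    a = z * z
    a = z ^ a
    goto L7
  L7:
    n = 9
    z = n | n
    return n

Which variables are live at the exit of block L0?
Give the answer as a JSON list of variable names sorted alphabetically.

def/use:
  L0: def={n,v,y} ue=∅
  L1: def={v} ue={y}
  L2: def={v,y} ue=∅
  L3: def={a} ue={n,y}
  L4: def={v,z} ue={n}
  L5: def={a} ue=∅
  L6: def={a,z} ue=∅
  L7: def={n,z} ue=∅

Live sets:
  L0 li=∅ lo={n,y}
  L1 li={n,y} lo={n}
  L2 li={n} lo={n}
  L3 li={n,y} lo=∅
  L4 li={n} lo=∅
  L5 li=∅ lo=∅
  L6 li=∅ lo=∅
  L7 li=∅ lo=∅

live-out(L0) = ["n", "y"]

Answer: ["n", "y"]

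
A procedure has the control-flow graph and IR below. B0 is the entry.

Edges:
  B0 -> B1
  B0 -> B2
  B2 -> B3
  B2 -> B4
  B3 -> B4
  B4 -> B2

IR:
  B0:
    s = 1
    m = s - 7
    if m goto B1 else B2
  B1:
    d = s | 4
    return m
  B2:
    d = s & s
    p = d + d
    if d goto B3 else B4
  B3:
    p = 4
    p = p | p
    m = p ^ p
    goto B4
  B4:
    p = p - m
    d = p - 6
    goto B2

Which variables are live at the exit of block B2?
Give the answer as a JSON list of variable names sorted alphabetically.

Answer: ["m", "p", "s"]

Derivation:
Per-block:
  B0: {m,s} / ∅
  B1: {d} / {m,s}
  B2: {d,p} / {s}
  B3: {m,p} / ∅
  B4: {d,p} / {m,p}

Backward fixpoint:
  live B0: ∅→{m,s}
  live B1: {m,s}→∅
  live B2: {m,s}→{m,p,s}
  live B3: {s}→{m,p,s}
  live B4: {m,p,s}→{m,s}

live-out(B2) = ["m", "p", "s"]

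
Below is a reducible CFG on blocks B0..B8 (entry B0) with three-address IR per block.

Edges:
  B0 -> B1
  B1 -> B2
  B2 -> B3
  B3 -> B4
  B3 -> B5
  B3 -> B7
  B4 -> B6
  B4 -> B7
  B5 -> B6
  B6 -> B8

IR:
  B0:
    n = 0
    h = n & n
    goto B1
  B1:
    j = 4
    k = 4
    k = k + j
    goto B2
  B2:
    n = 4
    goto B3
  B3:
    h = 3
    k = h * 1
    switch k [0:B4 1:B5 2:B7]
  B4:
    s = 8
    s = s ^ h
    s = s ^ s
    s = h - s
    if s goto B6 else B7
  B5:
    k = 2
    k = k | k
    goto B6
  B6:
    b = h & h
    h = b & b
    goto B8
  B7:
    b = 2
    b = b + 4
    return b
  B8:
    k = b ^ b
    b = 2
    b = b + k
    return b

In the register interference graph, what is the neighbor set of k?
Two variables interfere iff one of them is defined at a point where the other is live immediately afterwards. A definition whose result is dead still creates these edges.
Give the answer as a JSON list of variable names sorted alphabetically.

Per-block:
  B0 def {h,n} use ∅
  B1 def {j,k} use ∅
  B2 def {n} use ∅
  B3 def {h,k} use ∅
  B4 def {s} use {h}
  B5 def {k} use ∅
  B6 def {b,h} use {h}
  B7 def {b} use ∅
  B8 def {b,k} use {b}

Liveness:
  B0 li=∅ lo=∅
  B1 li=∅ lo=∅
  B2 li=∅ lo=∅
  B3 li=∅ lo={h}
  B4 li={h} lo={h}
  B5 li={h} lo={h}
  B6 li={h} lo={b}
  B7 li=∅ lo=∅
  B8 li={b} lo=∅

Interference:
  b↔{h,k}
  h↔{b,k,s}
  j↔{k}
  k↔{b,h,j}
  n↔∅
  s↔{h}

N(k) = ["b", "h", "j"]

Answer: ["b", "h", "j"]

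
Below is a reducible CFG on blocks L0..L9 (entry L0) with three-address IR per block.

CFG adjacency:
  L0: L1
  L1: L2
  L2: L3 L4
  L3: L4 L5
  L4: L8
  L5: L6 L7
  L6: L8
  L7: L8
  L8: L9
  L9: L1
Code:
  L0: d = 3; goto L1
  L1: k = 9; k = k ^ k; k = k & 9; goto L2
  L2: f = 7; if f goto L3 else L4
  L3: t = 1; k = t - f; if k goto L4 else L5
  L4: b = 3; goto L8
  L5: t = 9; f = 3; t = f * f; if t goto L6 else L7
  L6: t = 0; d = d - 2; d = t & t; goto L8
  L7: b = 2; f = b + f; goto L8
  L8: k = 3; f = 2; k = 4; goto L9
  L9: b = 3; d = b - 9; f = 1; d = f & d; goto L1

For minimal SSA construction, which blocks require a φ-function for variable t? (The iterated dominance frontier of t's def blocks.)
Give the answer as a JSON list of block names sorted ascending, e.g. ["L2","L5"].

Answer: ["L1", "L4", "L8"]

Analysis:
idom tree: L1←L0 L2←L1 L3←L2 L4←L2 L5←L3 L6←L5 L7←L5 L8←L2 L9←L8
Join-block Dom:
  L1: preds {L0,L9}: {L0} ∩ {L0,L1,L2,L8,L9} = {L0}; idom=L0
  L4: preds {L2,L3}: {L0,L1,L2} ∩ {L0,L1,L2,L3} = {L0,L1,L2}; idom=L2
  L8: preds {L4,L6,L7}: {L0,L1,L2,L4} ∩ {L0,L1,L2,L3,L5,L6} ∩ {L0,L1,L2,L3,L5,L7} = {L0,L1,L2}; idom=L2

DF derivation:
  L1←L0: walk · to L0
  L1←L9: walk L9→L8→L2→L1 to L0
  L4←L2: walk · to L2
  L4←L3: walk L3 to L2
  L8←L4: walk L4 to L2
  L8←L6: walk L6→L5→L3 to L2
  L8←L7: walk L7→L5→L3 to L2
  DF(L0)=∅
  DF(L1)={L1}
  DF(L2)={L1}
  DF(L3)={L4,L8}
  DF(L4)={L8}
  DF(L5)={L8}
  DF(L6)={L8}
  DF(L7)={L8}
  DF(L8)={L1}
  DF(L9)={L1}

φ for t: defs {L3,L5,L6}
  DF⁺ = {L1,L4,L8}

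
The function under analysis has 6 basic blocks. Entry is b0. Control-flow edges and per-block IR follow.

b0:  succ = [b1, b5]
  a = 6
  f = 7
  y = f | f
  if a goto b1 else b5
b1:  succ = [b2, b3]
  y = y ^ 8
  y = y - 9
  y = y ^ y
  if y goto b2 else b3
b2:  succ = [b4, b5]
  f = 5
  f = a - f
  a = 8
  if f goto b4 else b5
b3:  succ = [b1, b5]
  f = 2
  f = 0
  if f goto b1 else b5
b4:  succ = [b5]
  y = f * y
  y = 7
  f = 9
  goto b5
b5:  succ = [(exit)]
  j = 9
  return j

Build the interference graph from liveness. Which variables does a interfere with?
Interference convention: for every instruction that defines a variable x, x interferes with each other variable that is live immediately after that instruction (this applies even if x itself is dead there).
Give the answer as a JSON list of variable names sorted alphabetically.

Answer: ["f", "y"]

Working:
Per-block:
  b0: def={a,f,y} ue=∅
  b1: def={y} ue={y}
  b2: def={a,f} ue={a}
  b3: def={f} ue=∅
  b4: def={f,y} ue={f,y}
  b5: def={j} ue=∅

Live sets:
  b0: in=∅ out={a,y}
  b1: in={a,y} out={a,y}
  b2: in={a,y} out={f,y}
  b3: in={a,y} out={a,y}
  b4: in={f,y} out=∅
  b5: in=∅ out=∅

Conflict graph:
  a↔{f,y}
  f↔{a,y}
  j↔∅
  y↔{a,f}

N(a) = ["f", "y"]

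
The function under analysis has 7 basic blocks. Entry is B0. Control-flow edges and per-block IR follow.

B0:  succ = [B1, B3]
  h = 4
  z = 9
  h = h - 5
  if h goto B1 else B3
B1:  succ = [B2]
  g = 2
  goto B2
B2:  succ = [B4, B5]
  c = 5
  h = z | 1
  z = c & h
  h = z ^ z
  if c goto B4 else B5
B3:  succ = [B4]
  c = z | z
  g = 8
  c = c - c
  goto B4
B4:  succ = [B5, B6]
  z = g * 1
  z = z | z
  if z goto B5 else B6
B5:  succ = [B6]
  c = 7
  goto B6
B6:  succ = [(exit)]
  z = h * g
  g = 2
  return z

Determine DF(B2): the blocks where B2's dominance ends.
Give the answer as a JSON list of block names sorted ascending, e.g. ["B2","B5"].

idom tree: B1←B0 B2←B1 B3←B0 B4←B0 B5←B0 B6←B0
Dom∩ at merges:
  B4: preds {B2,B3}: {B0,B1,B2} ∩ {B0,B3} = {B0}; idom=B0
  B5: preds {B2,B4}: {B0,B1,B2} ∩ {B0,B4} = {B0}; idom=B0
  B6: preds {B4,B5}: {B0,B4} ∩ {B0,B5} = {B0}; idom=B0

DF derivation:
  join B4 pred B2: B2→B1 stop@B0
  join B4 pred B3: B3 stop@B0
  join B5 pred B2: B2→B1 stop@B0
  join B5 pred B4: B4 stop@B0
  join B6 pred B4: B4 stop@B0
  join B6 pred B5: B5 stop@B0
  B0 → ∅
  B1 → {B4,B5}
  B2 → {B4,B5}
  B3 → {B4}
  B4 → {B5,B6}
  B5 → {B6}
  B6 → ∅

DF(B2) = ["B4", "B5"]

Answer: ["B4", "B5"]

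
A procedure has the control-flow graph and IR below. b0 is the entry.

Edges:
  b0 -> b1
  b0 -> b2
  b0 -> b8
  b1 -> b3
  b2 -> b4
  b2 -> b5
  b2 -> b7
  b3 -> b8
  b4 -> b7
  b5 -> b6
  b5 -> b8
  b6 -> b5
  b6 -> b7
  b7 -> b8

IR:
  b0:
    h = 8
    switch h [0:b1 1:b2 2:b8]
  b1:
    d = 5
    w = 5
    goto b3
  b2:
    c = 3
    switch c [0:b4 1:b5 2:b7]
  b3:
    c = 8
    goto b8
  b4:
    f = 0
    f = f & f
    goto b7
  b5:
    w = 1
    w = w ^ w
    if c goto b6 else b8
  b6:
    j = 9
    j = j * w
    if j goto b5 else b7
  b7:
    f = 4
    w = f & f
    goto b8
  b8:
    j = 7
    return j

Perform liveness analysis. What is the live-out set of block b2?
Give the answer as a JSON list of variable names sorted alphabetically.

Answer: ["c"]

Working:
def/use:
  b0 def {h} use ∅
  b1 def {d,w} use ∅
  b2 def {c} use ∅
  b3 def {c} use ∅
  b4 def {f} use ∅
  b5 def {w} use {c}
  b6 def {j} use {w}
  b7 def {f,w} use ∅
  b8 def {j} use ∅

Liveness:
  live b0: ∅→∅
  live b1: ∅→∅
  live b2: ∅→{c}
  live b3: ∅→∅
  live b4: ∅→∅
  live b5: {c}→{c,w}
  live b6: {c,w}→{c}
  live b7: ∅→∅
  live b8: ∅→∅

live-out(b2) = ["c"]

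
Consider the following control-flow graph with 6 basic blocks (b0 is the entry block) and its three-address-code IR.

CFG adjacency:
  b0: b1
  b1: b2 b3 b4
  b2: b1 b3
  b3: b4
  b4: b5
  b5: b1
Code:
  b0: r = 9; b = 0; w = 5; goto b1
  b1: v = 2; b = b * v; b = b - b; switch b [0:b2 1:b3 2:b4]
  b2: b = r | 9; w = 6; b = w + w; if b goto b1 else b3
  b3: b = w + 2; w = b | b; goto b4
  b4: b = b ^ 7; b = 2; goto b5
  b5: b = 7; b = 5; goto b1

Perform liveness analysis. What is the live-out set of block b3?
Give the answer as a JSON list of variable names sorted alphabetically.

Answer: ["b", "r", "w"]

Analysis:
Per-block:
  b0: def={b,r,w} ue=∅
  b1: def={b,v} ue={b}
  b2: def={b,w} ue={r}
  b3: def={b,w} ue={w}
  b4: def={b} ue={b}
  b5: def={b} ue=∅

Backward fixpoint:
  b0: in=∅ out={b,r,w}
  b1: in={b,r,w} out={b,r,w}
  b2: in={r} out={b,r,w}
  b3: in={r,w} out={b,r,w}
  b4: in={b,r,w} out={r,w}
  b5: in={r,w} out={b,r,w}

live-out(b3) = ["b", "r", "w"]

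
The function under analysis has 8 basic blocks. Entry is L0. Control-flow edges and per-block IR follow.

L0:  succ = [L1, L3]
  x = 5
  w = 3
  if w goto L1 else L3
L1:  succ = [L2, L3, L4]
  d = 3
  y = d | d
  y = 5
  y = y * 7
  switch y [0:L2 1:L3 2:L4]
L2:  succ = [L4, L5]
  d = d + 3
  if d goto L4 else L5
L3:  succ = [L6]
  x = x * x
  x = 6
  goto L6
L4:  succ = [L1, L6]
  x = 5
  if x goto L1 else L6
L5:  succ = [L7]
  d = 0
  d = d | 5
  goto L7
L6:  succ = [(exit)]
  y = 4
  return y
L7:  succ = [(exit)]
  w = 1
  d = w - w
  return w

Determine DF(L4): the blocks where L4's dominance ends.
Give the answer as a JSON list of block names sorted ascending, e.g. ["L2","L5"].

Answer: ["L1", "L6"]

Analysis:
idom tree: L1←L0 L2←L1 L3←L0 L4←L1 L5←L2 L6←L0 L7←L5
Dom at joins:
  L1: preds {L0,L4}: {L0} ∩ {L0,L1,L4} = {L0}; idom=L0
  L3: preds {L0,L1}: {L0} ∩ {L0,L1} = {L0}; idom=L0
  L4: preds {L1,L2}: {L0,L1} ∩ {L0,L1,L2} = {L0,L1}; idom=L1
  L6: preds {L3,L4}: {L0,L3} ∩ {L0,L1,L4} = {L0}; idom=L0

DF derivation:
  L1←L0: walk · to L0
  L1←L4: walk L4→L1 to L0
  L3←L0: walk · to L0
  L3←L1: walk L1 to L0
  L4←L1: walk · to L1
  L4←L2: walk L2 to L1
  L6←L3: walk L3 to L0
  L6←L4: walk L4→L1 to L0
  L0 → ∅
  L1 → {L1,L3,L6}
  L2 → {L4}
  L3 → {L6}
  L4 → {L1,L6}
  L5 → ∅
  L6 → ∅
  L7 → ∅

DF(L4) = ["L1", "L6"]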